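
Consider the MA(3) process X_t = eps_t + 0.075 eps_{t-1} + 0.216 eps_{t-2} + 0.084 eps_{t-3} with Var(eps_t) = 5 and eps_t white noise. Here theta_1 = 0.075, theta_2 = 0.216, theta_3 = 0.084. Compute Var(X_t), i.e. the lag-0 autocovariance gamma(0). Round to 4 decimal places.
\gamma(0) = 5.2967

For an MA(q) process X_t = eps_t + sum_i theta_i eps_{t-i} with
Var(eps_t) = sigma^2, the variance is
  gamma(0) = sigma^2 * (1 + sum_i theta_i^2).
  sum_i theta_i^2 = (0.075)^2 + (0.216)^2 + (0.084)^2 = 0.005625 + 0.046656 + 0.007056 = 0.059337.
  gamma(0) = 5 * (1 + 0.059337) = 5 * 1.059337 = 5.296685, which rounds to 5.2967.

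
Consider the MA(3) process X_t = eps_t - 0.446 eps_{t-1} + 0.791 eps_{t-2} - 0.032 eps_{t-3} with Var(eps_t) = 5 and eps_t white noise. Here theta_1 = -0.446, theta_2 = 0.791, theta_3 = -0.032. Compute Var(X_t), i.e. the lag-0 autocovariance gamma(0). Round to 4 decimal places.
\gamma(0) = 9.1281

For an MA(q) process X_t = eps_t + sum_i theta_i eps_{t-i} with
Var(eps_t) = sigma^2, the variance is
  gamma(0) = sigma^2 * (1 + sum_i theta_i^2).
  sum_i theta_i^2 = (-0.446)^2 + (0.791)^2 + (-0.032)^2 = 0.198916 + 0.625681 + 0.001024 = 0.825621.
  gamma(0) = 5 * (1 + 0.825621) = 5 * 1.825621 = 9.128105, which rounds to 9.1281.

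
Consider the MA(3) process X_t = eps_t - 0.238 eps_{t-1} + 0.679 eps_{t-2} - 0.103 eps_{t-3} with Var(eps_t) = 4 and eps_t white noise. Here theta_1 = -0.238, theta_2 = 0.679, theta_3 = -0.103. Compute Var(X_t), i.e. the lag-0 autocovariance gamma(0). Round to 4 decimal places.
\gamma(0) = 6.1132

For an MA(q) process X_t = eps_t + sum_i theta_i eps_{t-i} with
Var(eps_t) = sigma^2, the variance is
  gamma(0) = sigma^2 * (1 + sum_i theta_i^2).
  sum_i theta_i^2 = (-0.238)^2 + (0.679)^2 + (-0.103)^2 = 0.056644 + 0.461041 + 0.010609 = 0.528294.
  gamma(0) = 4 * (1 + 0.528294) = 4 * 1.528294 = 6.113176, which rounds to 6.1132.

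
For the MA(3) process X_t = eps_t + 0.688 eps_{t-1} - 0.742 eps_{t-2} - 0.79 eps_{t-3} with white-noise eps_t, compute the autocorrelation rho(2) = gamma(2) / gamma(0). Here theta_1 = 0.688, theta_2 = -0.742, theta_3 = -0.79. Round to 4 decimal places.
\rho(2) = -0.4855

For an MA(q) process with theta_0 = 1, the autocovariance is
  gamma(k) = sigma^2 * sum_{i=0..q-k} theta_i * theta_{i+k},
and rho(k) = gamma(k) / gamma(0). Sigma^2 cancels.
  numerator   = (1)*(-0.742) + (0.688)*(-0.79) = -1.28552.
  denominator = (1)^2 + (0.688)^2 + (-0.742)^2 + (-0.79)^2 = 2.648008.
  rho(2) = -1.28552 / 2.648008 = -0.4855.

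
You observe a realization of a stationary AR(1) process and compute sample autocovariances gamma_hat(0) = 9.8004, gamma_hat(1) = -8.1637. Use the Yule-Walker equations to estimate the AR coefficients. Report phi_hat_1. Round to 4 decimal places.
\hat\phi_{1} = -0.8330

The Yule-Walker equations for an AR(p) process read, in matrix form,
  Gamma_p phi = r_p,   with   (Gamma_p)_{ij} = gamma(|i - j|),
                       (r_p)_i = gamma(i),   i,j = 1..p.
Substitute the sample gammas (Toeplitz matrix and right-hand side of size 1):
  Gamma_p = [[9.8004]]
  r_p     = [-8.1637]
With p = 1 this is the single equation gamma(0) phi_1 = gamma(1):
  phi_hat_1 = gamma(1) / gamma(0) = -8.1637 / 9.8004 = -0.8330.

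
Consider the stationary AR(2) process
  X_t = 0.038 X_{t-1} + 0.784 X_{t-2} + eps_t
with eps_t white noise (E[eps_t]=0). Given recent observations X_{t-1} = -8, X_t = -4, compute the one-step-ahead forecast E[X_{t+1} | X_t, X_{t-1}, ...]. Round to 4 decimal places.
E[X_{t+1} \mid \mathcal F_t] = -6.4240

For an AR(p) model X_t = c + sum_i phi_i X_{t-i} + eps_t, the
one-step-ahead conditional mean is
  E[X_{t+1} | X_t, ...] = c + sum_i phi_i X_{t+1-i}.
Substitute known values:
  E[X_{t+1} | ...] = (0.038) * (-4) + (0.784) * (-8)
                   = -6.4240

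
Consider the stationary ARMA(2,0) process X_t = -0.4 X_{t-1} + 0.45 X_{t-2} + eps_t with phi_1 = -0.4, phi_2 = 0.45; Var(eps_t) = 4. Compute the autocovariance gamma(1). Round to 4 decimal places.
\gamma(1) = -7.7435

Multiply the model equation by X_{t-k} and take expectations. With theta_0 = psi_0 = 1 and psi_j the MA(infinity) weights, this gives
  gamma(k) - sum_i phi_i gamma(k-i) = c_k,
  c_k = sigma^2 * sum_{j=k..q} theta_j psi_{j-k}   (c_k = 0 for k > q),
using gamma(-m) = gamma(m).
Pure AR (q = 0): c_0 = sigma^2 = 4, c_k = 0 for k >= 1.
Equations for k = 0, 1, 2 (AR order 2, c_2 = 0):
  (E0) gamma(0) = phi_1 gamma(1) + phi_2 gamma(2) + c_0
  (E1) gamma(1) = phi_1 gamma(0) + phi_2 gamma(1) + c_1
  (E2) gamma(2) = phi_1 gamma(1) + phi_2 gamma(0)
From (E1): gamma(1) = A gamma(0) + B with
  A = phi_1 / (1 - phi_2) = -0.4 / 0.55 = -0.727273,   B = c_1 / (1 - phi_2) = 0 / 0.55 = 0.
Insert (E2) into (E0): gamma(0) (1 - phi_2^2) = phi_1 (1 + phi_2) gamma(1) + c_0.
  phi_1 (1 + phi_2) = (-0.4)(1.45) = -0.58,   1 - phi_2^2 = 0.7975.
Replace gamma(1) by A gamma(0) + B and collect gamma(0):
  gamma(0) [0.7975 - (-0.58)(-0.727273)] = c_0 = 4
  gamma(0) * 0.375682 = 4
  gamma(0) = 4 / 0.375682 = 10.647308.
  gamma(1) = A gamma(0) = (-0.727273)(10.647308) = -7.743497.
Therefore gamma(1) = -7.7435 (to 4 decimal places).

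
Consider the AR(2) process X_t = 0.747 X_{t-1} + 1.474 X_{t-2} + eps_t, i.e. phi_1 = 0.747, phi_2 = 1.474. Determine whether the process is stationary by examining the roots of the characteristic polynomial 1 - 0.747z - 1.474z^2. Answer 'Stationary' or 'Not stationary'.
\text{Not stationary}

The AR(p) characteristic polynomial is P(z) = 1 - 0.747z - 1.474z^2.
Stationarity requires all roots to lie outside the unit circle, i.e. |z| > 1 for every root.
Set 1 + (-0.747) z + (-1.474) z^2 = 0, i.e. a z^2 + b z + c = 0 with a = -1.474, b = -0.747, c = 1.
Discriminant D = b^2 - 4ac = (-0.747)^2 - 4*(-1.474)*1 = 0.558009 - (-5.896) = 6.454009.
D >= 0, so the roots are real: z = (-b +/- sqrt(D)) / (2a) = (0.747 +/- 2.540474) / (-2.948).
  z_1 = (0.747 + 2.540474) / (-2.948) = -1.1152,   |z_1| = 1.1152.
  z_2 = (0.747 - 2.540474) / (-2.948) = 0.6084,   |z_2| = 0.6084.
Moduli of all roots: 1.1152, 0.6084.
All moduli strictly greater than 1? No.
Verdict: Not stationary.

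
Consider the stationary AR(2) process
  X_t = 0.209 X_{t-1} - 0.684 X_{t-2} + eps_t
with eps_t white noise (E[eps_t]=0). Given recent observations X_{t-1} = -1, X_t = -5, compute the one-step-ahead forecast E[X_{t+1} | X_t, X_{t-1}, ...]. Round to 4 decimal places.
E[X_{t+1} \mid \mathcal F_t] = -0.3610

For an AR(p) model X_t = c + sum_i phi_i X_{t-i} + eps_t, the
one-step-ahead conditional mean is
  E[X_{t+1} | X_t, ...] = c + sum_i phi_i X_{t+1-i}.
Substitute known values:
  E[X_{t+1} | ...] = (0.209) * (-5) + (-0.684) * (-1)
                   = -0.3610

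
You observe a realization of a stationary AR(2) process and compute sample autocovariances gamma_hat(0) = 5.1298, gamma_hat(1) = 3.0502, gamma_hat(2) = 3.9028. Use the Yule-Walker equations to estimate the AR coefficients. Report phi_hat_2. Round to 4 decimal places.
\hat\phi_{2} = 0.6300

The Yule-Walker equations for an AR(p) process read, in matrix form,
  Gamma_p phi = r_p,   with   (Gamma_p)_{ij} = gamma(|i - j|),
                       (r_p)_i = gamma(i),   i,j = 1..p.
Substitute the sample gammas (Toeplitz matrix and right-hand side of size 2):
  Gamma_p = [[5.1298, 3.0502], [3.0502, 5.1298]]
  r_p     = [3.0502, 3.9028]
Written out:
  5.1298 phi_1 + 3.0502 phi_2 = 3.0502
  3.0502 phi_1 + 5.1298 phi_2 = 3.9028
Solve by Cramer's rule:
  det = gamma(0)^2 - gamma(1)^2 = (5.1298)^2 - (3.0502)^2 = 26.31484804 - 9.30372004 = 17.011128
  phi_hat_1 = [gamma(1) gamma(0) - gamma(1) gamma(2)] / det = [(3.0502)(5.1298) - (3.0502)(3.9028)] / 17.011128 = 3.7425954 / 17.011128 = 0.22
  phi_hat_2 = [gamma(0) gamma(2) - gamma(1)^2] / det = [(5.1298)(3.9028) - (3.0502)^2] / 17.011128 = 10.7168634 / 17.011128 = 0.63
So phi_hat = [0.2200, 0.6300].
Therefore phi_hat_2 = 0.6300.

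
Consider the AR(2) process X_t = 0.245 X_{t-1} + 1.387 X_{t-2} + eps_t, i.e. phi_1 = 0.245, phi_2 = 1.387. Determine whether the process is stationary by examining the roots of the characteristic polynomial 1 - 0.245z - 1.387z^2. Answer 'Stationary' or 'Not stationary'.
\text{Not stationary}

The AR(p) characteristic polynomial is P(z) = 1 - 0.245z - 1.387z^2.
Stationarity requires all roots to lie outside the unit circle, i.e. |z| > 1 for every root.
Set 1 + (-0.245) z + (-1.387) z^2 = 0, i.e. a z^2 + b z + c = 0 with a = -1.387, b = -0.245, c = 1.
Discriminant D = b^2 - 4ac = (-0.245)^2 - 4*(-1.387)*1 = 0.060025 - (-5.548) = 5.608025.
D >= 0, so the roots are real: z = (-b +/- sqrt(D)) / (2a) = (0.245 +/- 2.368127) / (-2.774).
  z_1 = (0.245 + 2.368127) / (-2.774) = -0.942,   |z_1| = 0.942.
  z_2 = (0.245 - 2.368127) / (-2.774) = 0.7654,   |z_2| = 0.7654.
Moduli of all roots: 0.9420, 0.7654.
All moduli strictly greater than 1? No.
Verdict: Not stationary.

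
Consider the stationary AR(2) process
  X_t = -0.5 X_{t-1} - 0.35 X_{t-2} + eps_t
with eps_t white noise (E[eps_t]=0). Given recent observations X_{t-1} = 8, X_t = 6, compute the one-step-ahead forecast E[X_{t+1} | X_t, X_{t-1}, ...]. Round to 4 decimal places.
E[X_{t+1} \mid \mathcal F_t] = -5.8000

For an AR(p) model X_t = c + sum_i phi_i X_{t-i} + eps_t, the
one-step-ahead conditional mean is
  E[X_{t+1} | X_t, ...] = c + sum_i phi_i X_{t+1-i}.
Substitute known values:
  E[X_{t+1} | ...] = (-0.5) * (6) + (-0.35) * (8)
                   = -5.8000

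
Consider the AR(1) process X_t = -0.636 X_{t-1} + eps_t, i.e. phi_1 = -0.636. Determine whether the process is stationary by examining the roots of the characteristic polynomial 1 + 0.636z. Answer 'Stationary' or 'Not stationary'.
\text{Stationary}

The AR(p) characteristic polynomial is P(z) = 1 + 0.636z.
Stationarity requires all roots to lie outside the unit circle, i.e. |z| > 1 for every root.
This is linear in z: 1 + (0.636) z = 0  =>  z = -1/(0.636) = -1.572327,  |z| = 1.572327.
Moduli of all roots: 1.5723.
All moduli strictly greater than 1? Yes.
Verdict: Stationary.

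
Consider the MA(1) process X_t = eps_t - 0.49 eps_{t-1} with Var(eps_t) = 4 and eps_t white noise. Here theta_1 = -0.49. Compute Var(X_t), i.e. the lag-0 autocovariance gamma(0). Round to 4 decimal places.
\gamma(0) = 4.9604

For an MA(q) process X_t = eps_t + sum_i theta_i eps_{t-i} with
Var(eps_t) = sigma^2, the variance is
  gamma(0) = sigma^2 * (1 + sum_i theta_i^2).
  sum_i theta_i^2 = (-0.49)^2 = 0.2401.
  gamma(0) = 4 * (1 + 0.2401) = 4 * 1.2401 = 4.9604.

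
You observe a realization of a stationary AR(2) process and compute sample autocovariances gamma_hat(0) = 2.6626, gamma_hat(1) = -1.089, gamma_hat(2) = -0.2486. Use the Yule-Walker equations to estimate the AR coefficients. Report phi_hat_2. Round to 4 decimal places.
\hat\phi_{2} = -0.3130

The Yule-Walker equations for an AR(p) process read, in matrix form,
  Gamma_p phi = r_p,   with   (Gamma_p)_{ij} = gamma(|i - j|),
                       (r_p)_i = gamma(i),   i,j = 1..p.
Substitute the sample gammas (Toeplitz matrix and right-hand side of size 2):
  Gamma_p = [[2.6626, -1.089], [-1.089, 2.6626]]
  r_p     = [-1.089, -0.2486]
Written out:
  2.6626 phi_1 - 1.089 phi_2 = -1.089
  -1.089 phi_1 + 2.6626 phi_2 = -0.2486
Solve by Cramer's rule:
  det = gamma(0)^2 - gamma(1)^2 = (2.6626)^2 - (-1.089)^2 = 7.08943876 - 1.185921 = 5.90351776
  phi_hat_1 = [gamma(1) gamma(0) - gamma(1) gamma(2)] / det = [(-1.089)(2.6626) - (-1.089)(-0.2486)] / 5.90351776 = -3.1702968 / 5.90351776 = -0.537
  phi_hat_2 = [gamma(0) gamma(2) - gamma(1)^2] / det = [(2.6626)(-0.2486) - (-1.089)^2] / 5.90351776 = -1.84784336 / 5.90351776 = -0.313
So phi_hat = [-0.5370, -0.3130].
Therefore phi_hat_2 = -0.3130.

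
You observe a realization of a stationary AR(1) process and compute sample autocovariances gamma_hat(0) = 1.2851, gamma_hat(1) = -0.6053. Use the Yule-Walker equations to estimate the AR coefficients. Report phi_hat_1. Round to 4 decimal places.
\hat\phi_{1} = -0.4710

The Yule-Walker equations for an AR(p) process read, in matrix form,
  Gamma_p phi = r_p,   with   (Gamma_p)_{ij} = gamma(|i - j|),
                       (r_p)_i = gamma(i),   i,j = 1..p.
Substitute the sample gammas (Toeplitz matrix and right-hand side of size 1):
  Gamma_p = [[1.2851]]
  r_p     = [-0.6053]
With p = 1 this is the single equation gamma(0) phi_1 = gamma(1):
  phi_hat_1 = gamma(1) / gamma(0) = -0.6053 / 1.2851 = -0.4710.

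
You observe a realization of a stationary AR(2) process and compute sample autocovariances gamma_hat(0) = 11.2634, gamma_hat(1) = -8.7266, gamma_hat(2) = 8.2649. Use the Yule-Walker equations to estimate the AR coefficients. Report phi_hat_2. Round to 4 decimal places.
\hat\phi_{2} = 0.3340

The Yule-Walker equations for an AR(p) process read, in matrix form,
  Gamma_p phi = r_p,   with   (Gamma_p)_{ij} = gamma(|i - j|),
                       (r_p)_i = gamma(i),   i,j = 1..p.
Substitute the sample gammas (Toeplitz matrix and right-hand side of size 2):
  Gamma_p = [[11.2634, -8.7266], [-8.7266, 11.2634]]
  r_p     = [-8.7266, 8.2649]
Written out:
  11.2634 phi_1 - 8.7266 phi_2 = -8.7266
  -8.7266 phi_1 + 11.2634 phi_2 = 8.2649
Solve by Cramer's rule:
  det = gamma(0)^2 - gamma(1)^2 = (11.2634)^2 - (-8.7266)^2 = 126.86417956 - 76.15354756 = 50.710632
  phi_hat_1 = [gamma(1) gamma(0) - gamma(1) gamma(2)] / det = [(-8.7266)(11.2634) - (-8.7266)(8.2649)] / 50.710632 = -26.1667101 / 50.710632 = -0.516
  phi_hat_2 = [gamma(0) gamma(2) - gamma(1)^2] / det = [(11.2634)(8.2649) - (-8.7266)^2] / 50.710632 = 16.9373271 / 50.710632 = 0.334
So phi_hat = [-0.5160, 0.3340].
Therefore phi_hat_2 = 0.3340.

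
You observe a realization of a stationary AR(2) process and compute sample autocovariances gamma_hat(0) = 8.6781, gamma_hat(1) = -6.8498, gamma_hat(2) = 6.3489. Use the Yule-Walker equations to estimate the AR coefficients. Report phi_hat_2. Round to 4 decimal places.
\hat\phi_{2} = 0.2880

The Yule-Walker equations for an AR(p) process read, in matrix form,
  Gamma_p phi = r_p,   with   (Gamma_p)_{ij} = gamma(|i - j|),
                       (r_p)_i = gamma(i),   i,j = 1..p.
Substitute the sample gammas (Toeplitz matrix and right-hand side of size 2):
  Gamma_p = [[8.6781, -6.8498], [-6.8498, 8.6781]]
  r_p     = [-6.8498, 6.3489]
Written out:
  8.6781 phi_1 - 6.8498 phi_2 = -6.8498
  -6.8498 phi_1 + 8.6781 phi_2 = 6.3489
Solve by Cramer's rule:
  det = gamma(0)^2 - gamma(1)^2 = (8.6781)^2 - (-6.8498)^2 = 75.30941961 - 46.91976004 = 28.38965957
  phi_hat_1 = [gamma(1) gamma(0) - gamma(1) gamma(2)] / det = [(-6.8498)(8.6781) - (-6.8498)(6.3489)] / 28.38965957 = -15.95455416 / 28.38965957 = -0.562
  phi_hat_2 = [gamma(0) gamma(2) - gamma(1)^2] / det = [(8.6781)(6.3489) - (-6.8498)^2] / 28.38965957 = 8.17662905 / 28.38965957 = 0.288
So phi_hat = [-0.5620, 0.2880].
Therefore phi_hat_2 = 0.2880.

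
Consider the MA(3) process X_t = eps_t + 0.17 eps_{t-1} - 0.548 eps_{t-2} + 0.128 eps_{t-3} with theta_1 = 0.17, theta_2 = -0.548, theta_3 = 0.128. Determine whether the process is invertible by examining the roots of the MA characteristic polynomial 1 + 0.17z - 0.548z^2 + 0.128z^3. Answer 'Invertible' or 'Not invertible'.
\text{Invertible}

The MA(q) characteristic polynomial is P(z) = 1 + 0.17z - 0.548z^2 + 0.128z^3.
Invertibility requires all roots to lie outside the unit circle, i.e. |z| > 1 for every root.
Degree 3: look for a simple real root z0 first, then factor out (1 - z/z0) and solve the remaining quadratic.
Testing z0 = 2.5: P(2.5) = 1 + (0.17)(2.5) + (-0.548)(2.5)^2 + (0.128)(2.5)^3
  = 1 + (0.425) + (-3.425) + (2) = 0.  So z_0 = 2.5 is a root, |z_0| = 2.5.
Divide out the factor (1 - 0.4 z) = (1 - z/z0) (since 1/z0 = 0.4):
  P(z) = (1 - 0.4 z)(1 + (0.57) z + (-0.32) z^2)
  [check: z-coef 0.57 - (0.4) = 0.17; z^2-coef -0.32 - (0.4)(0.57) = -0.548; z^3-coef -(0.4)(-0.32) = 0.128.]
Remaining roots from the quadratic factor 1 + (0.57) z + (-0.32) z^2:
  Set 1 + (0.57) z + (-0.32) z^2 = 0, i.e. a z^2 + b z + c = 0 with a = -0.32, b = 0.57, c = 1.
  Discriminant D = b^2 - 4ac = (0.57)^2 - 4*(-0.32)*1 = 0.3249 - (-1.28) = 1.6049.
  D >= 0, so the roots are real: z = (-b +/- sqrt(D)) / (2a) = (-0.57 +/- 1.266846) / (-0.64).
    z_1 = (-0.57 + 1.266846) / (-0.64) = -1.0888,   |z_1| = 1.0888.
    z_2 = (-0.57 - 1.266846) / (-0.64) = 2.8701,   |z_2| = 2.8701.
Moduli of all roots: 2.5000, 1.0888, 2.8701.
All moduli strictly greater than 1? Yes.
Verdict: Invertible.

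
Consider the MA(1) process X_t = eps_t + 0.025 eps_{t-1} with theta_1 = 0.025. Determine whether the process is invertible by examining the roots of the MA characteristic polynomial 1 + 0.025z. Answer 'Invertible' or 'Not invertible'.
\text{Invertible}

The MA(q) characteristic polynomial is P(z) = 1 + 0.025z.
Invertibility requires all roots to lie outside the unit circle, i.e. |z| > 1 for every root.
This is linear in z: 1 + (0.025) z = 0  =>  z = -1/(0.025) = -40,  |z| = 40.
Moduli of all roots: 40.0000.
All moduli strictly greater than 1? Yes.
Verdict: Invertible.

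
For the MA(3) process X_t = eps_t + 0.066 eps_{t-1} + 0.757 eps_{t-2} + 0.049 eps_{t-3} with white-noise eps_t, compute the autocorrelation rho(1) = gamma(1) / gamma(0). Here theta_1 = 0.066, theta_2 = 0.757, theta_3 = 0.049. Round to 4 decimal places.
\rho(1) = 0.0969

For an MA(q) process with theta_0 = 1, the autocovariance is
  gamma(k) = sigma^2 * sum_{i=0..q-k} theta_i * theta_{i+k},
and rho(k) = gamma(k) / gamma(0). Sigma^2 cancels.
  numerator   = (1)*(0.066) + (0.066)*(0.757) + (0.757)*(0.049) = 0.153055.
  denominator = (1)^2 + (0.066)^2 + (0.757)^2 + (0.049)^2 = 1.579806.
  rho(1) = 0.153055 / 1.579806 = 0.0969.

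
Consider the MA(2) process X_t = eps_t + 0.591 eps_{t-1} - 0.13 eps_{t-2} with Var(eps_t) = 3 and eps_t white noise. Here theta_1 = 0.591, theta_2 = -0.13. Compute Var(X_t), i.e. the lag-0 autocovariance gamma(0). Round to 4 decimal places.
\gamma(0) = 4.0985

For an MA(q) process X_t = eps_t + sum_i theta_i eps_{t-i} with
Var(eps_t) = sigma^2, the variance is
  gamma(0) = sigma^2 * (1 + sum_i theta_i^2).
  sum_i theta_i^2 = (0.591)^2 + (-0.13)^2 = 0.349281 + 0.0169 = 0.366181.
  gamma(0) = 3 * (1 + 0.366181) = 3 * 1.366181 = 4.098543, which rounds to 4.0985.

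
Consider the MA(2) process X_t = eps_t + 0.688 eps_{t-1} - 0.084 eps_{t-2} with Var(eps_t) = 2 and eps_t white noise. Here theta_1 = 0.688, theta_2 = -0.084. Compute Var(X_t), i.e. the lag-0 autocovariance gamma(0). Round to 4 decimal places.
\gamma(0) = 2.9608

For an MA(q) process X_t = eps_t + sum_i theta_i eps_{t-i} with
Var(eps_t) = sigma^2, the variance is
  gamma(0) = sigma^2 * (1 + sum_i theta_i^2).
  sum_i theta_i^2 = (0.688)^2 + (-0.084)^2 = 0.473344 + 0.007056 = 0.4804.
  gamma(0) = 2 * (1 + 0.4804) = 2 * 1.4804 = 2.9608.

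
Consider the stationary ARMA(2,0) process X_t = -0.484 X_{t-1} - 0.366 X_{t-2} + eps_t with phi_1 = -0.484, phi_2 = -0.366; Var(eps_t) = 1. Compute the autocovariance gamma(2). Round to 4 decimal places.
\gamma(2) = -0.2568

Multiply the model equation by X_{t-k} and take expectations. With theta_0 = psi_0 = 1 and psi_j the MA(infinity) weights, this gives
  gamma(k) - sum_i phi_i gamma(k-i) = c_k,
  c_k = sigma^2 * sum_{j=k..q} theta_j psi_{j-k}   (c_k = 0 for k > q),
using gamma(-m) = gamma(m).
Pure AR (q = 0): c_0 = sigma^2 = 1, c_k = 0 for k >= 1.
Equations for k = 0, 1, 2 (AR order 2, c_2 = 0):
  (E0) gamma(0) = phi_1 gamma(1) + phi_2 gamma(2) + c_0
  (E1) gamma(1) = phi_1 gamma(0) + phi_2 gamma(1) + c_1
  (E2) gamma(2) = phi_1 gamma(1) + phi_2 gamma(0)
From (E1): gamma(1) = A gamma(0) + B with
  A = phi_1 / (1 - phi_2) = -0.484 / 1.366 = -0.354319,   B = c_1 / (1 - phi_2) = 0 / 1.366 = 0.
Insert (E2) into (E0): gamma(0) (1 - phi_2^2) = phi_1 (1 + phi_2) gamma(1) + c_0.
  phi_1 (1 + phi_2) = (-0.484)(0.634) = -0.306856,   1 - phi_2^2 = 0.866044.
Replace gamma(1) by A gamma(0) + B and collect gamma(0):
  gamma(0) [0.866044 - (-0.306856)(-0.354319)] = c_0 = 1
  gamma(0) * 0.757319 = 1
  gamma(0) = 1 / 0.757319 = 1.320447.
  gamma(1) = A gamma(0) = (-0.354319)(1.320447) = -0.46786.
  gamma(2) = phi_1 gamma(1) + phi_2 gamma(0) = (-0.484)(-0.46786) + (-0.366)(1.320447) = -0.25684.
Therefore gamma(2) = -0.2568 (to 4 decimal places).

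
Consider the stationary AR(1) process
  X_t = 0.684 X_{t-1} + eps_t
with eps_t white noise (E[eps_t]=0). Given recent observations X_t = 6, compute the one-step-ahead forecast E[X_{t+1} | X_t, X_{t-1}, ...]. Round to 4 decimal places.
E[X_{t+1} \mid \mathcal F_t] = 4.1040

For an AR(p) model X_t = c + sum_i phi_i X_{t-i} + eps_t, the
one-step-ahead conditional mean is
  E[X_{t+1} | X_t, ...] = c + sum_i phi_i X_{t+1-i}.
Substitute known values:
  E[X_{t+1} | ...] = (0.684) * (6)
                   = 4.1040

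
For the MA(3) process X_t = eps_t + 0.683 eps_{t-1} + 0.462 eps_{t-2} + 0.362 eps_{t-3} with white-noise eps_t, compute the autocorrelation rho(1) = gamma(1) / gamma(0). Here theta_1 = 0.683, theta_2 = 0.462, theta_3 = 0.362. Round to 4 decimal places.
\rho(1) = 0.6437

For an MA(q) process with theta_0 = 1, the autocovariance is
  gamma(k) = sigma^2 * sum_{i=0..q-k} theta_i * theta_{i+k},
and rho(k) = gamma(k) / gamma(0). Sigma^2 cancels.
  numerator   = (1)*(0.683) + (0.683)*(0.462) + (0.462)*(0.362) = 1.16579.
  denominator = (1)^2 + (0.683)^2 + (0.462)^2 + (0.362)^2 = 1.810977.
  rho(1) = 1.16579 / 1.810977 = 0.6437.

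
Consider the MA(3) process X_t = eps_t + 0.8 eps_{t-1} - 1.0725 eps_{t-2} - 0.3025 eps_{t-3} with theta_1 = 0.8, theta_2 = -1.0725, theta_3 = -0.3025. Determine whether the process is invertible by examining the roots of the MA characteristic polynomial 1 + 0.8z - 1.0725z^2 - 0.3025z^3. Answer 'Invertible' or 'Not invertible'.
\text{Not invertible}

The MA(q) characteristic polynomial is P(z) = 1 + 0.8z - 1.0725z^2 - 0.3025z^3.
Invertibility requires all roots to lie outside the unit circle, i.e. |z| > 1 for every root.
Degree 3: look for a simple real root z0 first, then factor out (1 - z/z0) and solve the remaining quadratic.
Testing z0 = -4: P(-4) = 1 + (0.8)(-4) + (-1.0725)(-4)^2 + (-0.3025)(-4)^3
  = 1 + (-3.2) + (-17.16) + (19.36) = 0.  So z_0 = -4 is a root, |z_0| = 4.
Divide out the factor (1 + 0.25 z) = (1 - z/z0) (since 1/z0 = -0.25):
  P(z) = (1 + 0.25 z)(1 + (0.55) z + (-1.21) z^2)
  [check: z-coef 0.55 - (-0.25) = 0.8; z^2-coef -1.21 - (-0.25)(0.55) = -1.0725; z^3-coef -(-0.25)(-1.21) = -0.3025.]
Remaining roots from the quadratic factor 1 + (0.55) z + (-1.21) z^2:
  Set 1 + (0.55) z + (-1.21) z^2 = 0, i.e. a z^2 + b z + c = 0 with a = -1.21, b = 0.55, c = 1.
  Discriminant D = b^2 - 4ac = (0.55)^2 - 4*(-1.21)*1 = 0.3025 - (-4.84) = 5.1425.
  D >= 0, so the roots are real: z = (-b +/- sqrt(D)) / (2a) = (-0.55 +/- 2.267708) / (-2.42).
    z_1 = (-0.55 + 2.267708) / (-2.42) = -0.7098,   |z_1| = 0.7098.
    z_2 = (-0.55 - 2.267708) / (-2.42) = 1.1643,   |z_2| = 1.1643.
Moduli of all roots: 4.0000, 0.7098, 1.1643.
All moduli strictly greater than 1? No.
Verdict: Not invertible.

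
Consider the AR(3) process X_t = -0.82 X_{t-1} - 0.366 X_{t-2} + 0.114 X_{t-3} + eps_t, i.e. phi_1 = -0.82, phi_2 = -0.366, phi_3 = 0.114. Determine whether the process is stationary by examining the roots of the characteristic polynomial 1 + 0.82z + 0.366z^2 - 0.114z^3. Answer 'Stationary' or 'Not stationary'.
\text{Stationary}

The AR(p) characteristic polynomial is P(z) = 1 + 0.82z + 0.366z^2 - 0.114z^3.
Stationarity requires all roots to lie outside the unit circle, i.e. |z| > 1 for every root.
Degree 3: look for a simple real root z0 first, then factor out (1 - z/z0) and solve the remaining quadratic.
Testing z0 = 5: P(5) = 1 + (0.82)(5) + (0.366)(5)^2 + (-0.114)(5)^3
  = 1 + (4.1) + (9.15) + (-14.25) = 0.  So z_0 = 5 is a root, |z_0| = 5.
Divide out the factor (1 - 0.2 z) = (1 - z/z0) (since 1/z0 = 0.2):
  P(z) = (1 - 0.2 z)(1 + (1.02) z + (0.57) z^2)
  [check: z-coef 1.02 - (0.2) = 0.82; z^2-coef 0.57 - (0.2)(1.02) = 0.366; z^3-coef -(0.2)(0.57) = -0.114.]
Remaining roots from the quadratic factor 1 + (1.02) z + (0.57) z^2:
  Set 1 + (1.02) z + (0.57) z^2 = 0, i.e. a z^2 + b z + c = 0 with a = 0.57, b = 1.02, c = 1.
  Discriminant D = b^2 - 4ac = (1.02)^2 - 4*(0.57)*1 = 1.0404 - (2.28) = -1.2396.
  D < 0, so the roots are the complex-conjugate pair z = (-b +/- i sqrt(-D)) / (2a) = -0.8947 +/- 0.9766i.
  For a conjugate pair |z|^2 = z * conj(z) = (product of roots) = c/a = 1/(0.57) = 1.754386, so |z| = sqrt(1.754386) = 1.3245 for both roots.
Moduli of all roots: 5.0000, 1.3245, 1.3245.
All moduli strictly greater than 1? Yes.
Verdict: Stationary.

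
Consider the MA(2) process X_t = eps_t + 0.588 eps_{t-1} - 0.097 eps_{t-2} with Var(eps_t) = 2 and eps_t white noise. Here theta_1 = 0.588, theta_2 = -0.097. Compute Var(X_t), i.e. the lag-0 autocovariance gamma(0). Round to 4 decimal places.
\gamma(0) = 2.7103

For an MA(q) process X_t = eps_t + sum_i theta_i eps_{t-i} with
Var(eps_t) = sigma^2, the variance is
  gamma(0) = sigma^2 * (1 + sum_i theta_i^2).
  sum_i theta_i^2 = (0.588)^2 + (-0.097)^2 = 0.345744 + 0.009409 = 0.355153.
  gamma(0) = 2 * (1 + 0.355153) = 2 * 1.355153 = 2.710306, which rounds to 2.7103.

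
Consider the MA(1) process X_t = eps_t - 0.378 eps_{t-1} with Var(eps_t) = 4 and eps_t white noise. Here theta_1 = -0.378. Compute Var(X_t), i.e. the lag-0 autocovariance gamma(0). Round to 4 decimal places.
\gamma(0) = 4.5715

For an MA(q) process X_t = eps_t + sum_i theta_i eps_{t-i} with
Var(eps_t) = sigma^2, the variance is
  gamma(0) = sigma^2 * (1 + sum_i theta_i^2).
  sum_i theta_i^2 = (-0.378)^2 = 0.142884.
  gamma(0) = 4 * (1 + 0.142884) = 4 * 1.142884 = 4.571536, which rounds to 4.5715.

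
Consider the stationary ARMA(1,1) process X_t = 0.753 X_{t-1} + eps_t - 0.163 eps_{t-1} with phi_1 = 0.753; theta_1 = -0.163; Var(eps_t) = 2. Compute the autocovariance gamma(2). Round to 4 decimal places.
\gamma(2) = 1.8002

Multiply the model equation by X_{t-k} and take expectations. With theta_0 = psi_0 = 1 and psi_j the MA(infinity) weights, this gives
  gamma(k) - sum_i phi_i gamma(k-i) = c_k,
  c_k = sigma^2 * sum_{j=k..q} theta_j psi_{j-k}   (c_k = 0 for k > q),
using gamma(-m) = gamma(m).
psi-weights needed (psi_j = theta_j + sum_i phi_i psi_{j-i}):
  psi_1 = theta_1 + phi_1 = -0.163 + (0.753) = 0.59
Right-hand sides:
  c_0 = sigma^2 (1 + theta_1 psi_1) = 2 * (1 + (-0.163)(0.59)) = 2 * 0.90383 = 1.80766
  c_1 = sigma^2 theta_1 = 2 * (-0.163) = -0.326
  c_2 = 0
Equations for k = 0 and k = 1 (AR order 1):
  gamma(0) = phi_1 gamma(1) + c_0
  gamma(1) = phi_1 gamma(0) + c_1
Substituting the second into the first: gamma(0) (1 - phi_1^2) = c_0 + phi_1 c_1, so
  gamma(0) = (c_0 + phi_1 c_1) / (1 - phi_1^2) = (1.80766 + (0.753)(-0.326)) / (1 - (0.753)^2) = 1.562182 / 0.432991 = 3.607886.
  gamma(1) = phi_1 gamma(0) + c_1 = (0.753)(3.607886) + (-0.326) = 2.390738.
For k = 2 (> q): gamma(2) = phi_1 gamma(1) = (0.753)(2.390738) = 1.800226.
Therefore gamma(2) = 1.8002 (to 4 decimal places).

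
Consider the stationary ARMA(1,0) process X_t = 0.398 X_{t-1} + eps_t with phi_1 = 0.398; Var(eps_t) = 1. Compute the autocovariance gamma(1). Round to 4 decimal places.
\gamma(1) = 0.4729

Multiply the model equation by X_{t-k} and take expectations. With theta_0 = psi_0 = 1 and psi_j the MA(infinity) weights, this gives
  gamma(k) - sum_i phi_i gamma(k-i) = c_k,
  c_k = sigma^2 * sum_{j=k..q} theta_j psi_{j-k}   (c_k = 0 for k > q),
using gamma(-m) = gamma(m).
Pure AR (q = 0): c_0 = sigma^2 = 1, c_k = 0 for k >= 1.
Equations for k = 0 and k = 1 (AR order 1):
  gamma(0) = phi_1 gamma(1) + c_0
  gamma(1) = phi_1 gamma(0) + c_1
Substituting the second into the first: gamma(0) (1 - phi_1^2) = c_0 + phi_1 c_1, so
  gamma(0) = c_0 / (1 - phi_1^2) = 1 / (1 - (0.398)^2) = 1 / 0.841596 = 1.188219.
  gamma(1) = phi_1 gamma(0) = (0.398)(1.188219) = 0.472911.
Therefore gamma(1) = 0.4729 (to 4 decimal places).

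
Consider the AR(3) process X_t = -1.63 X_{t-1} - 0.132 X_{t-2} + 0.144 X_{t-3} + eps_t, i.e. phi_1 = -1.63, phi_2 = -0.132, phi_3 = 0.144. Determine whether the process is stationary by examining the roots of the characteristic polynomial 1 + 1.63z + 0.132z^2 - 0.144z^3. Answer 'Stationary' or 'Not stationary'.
\text{Not stationary}

The AR(p) characteristic polynomial is P(z) = 1 + 1.63z + 0.132z^2 - 0.144z^3.
Stationarity requires all roots to lie outside the unit circle, i.e. |z| > 1 for every root.
Degree 3: look for a simple real root z0 first, then factor out (1 - z/z0) and solve the remaining quadratic.
Testing z0 = -2.5: P(-2.5) = 1 + (1.63)(-2.5) + (0.132)(-2.5)^2 + (-0.144)(-2.5)^3
  = 1 + (-4.075) + (0.825) + (2.25) = 0.  So z_0 = -2.5 is a root, |z_0| = 2.5.
Divide out the factor (1 + 0.4 z) = (1 - z/z0) (since 1/z0 = -0.4):
  P(z) = (1 + 0.4 z)(1 + (1.23) z + (-0.36) z^2)
  [check: z-coef 1.23 - (-0.4) = 1.63; z^2-coef -0.36 - (-0.4)(1.23) = 0.132; z^3-coef -(-0.4)(-0.36) = -0.144.]
Remaining roots from the quadratic factor 1 + (1.23) z + (-0.36) z^2:
  Set 1 + (1.23) z + (-0.36) z^2 = 0, i.e. a z^2 + b z + c = 0 with a = -0.36, b = 1.23, c = 1.
  Discriminant D = b^2 - 4ac = (1.23)^2 - 4*(-0.36)*1 = 1.5129 - (-1.44) = 2.9529.
  D >= 0, so the roots are real: z = (-b +/- sqrt(D)) / (2a) = (-1.23 +/- 1.7184) / (-0.72).
    z_1 = (-1.23 + 1.7184) / (-0.72) = -0.6783,   |z_1| = 0.6783.
    z_2 = (-1.23 - 1.7184) / (-0.72) = 4.095,   |z_2| = 4.095.
Moduli of all roots: 2.5000, 0.6783, 4.0950.
All moduli strictly greater than 1? No.
Verdict: Not stationary.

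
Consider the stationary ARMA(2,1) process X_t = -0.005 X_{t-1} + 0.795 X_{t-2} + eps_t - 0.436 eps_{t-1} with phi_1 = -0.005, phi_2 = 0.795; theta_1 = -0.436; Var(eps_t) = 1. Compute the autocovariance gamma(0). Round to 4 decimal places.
\gamma(0) = 3.2939

Multiply the model equation by X_{t-k} and take expectations. With theta_0 = psi_0 = 1 and psi_j the MA(infinity) weights, this gives
  gamma(k) - sum_i phi_i gamma(k-i) = c_k,
  c_k = sigma^2 * sum_{j=k..q} theta_j psi_{j-k}   (c_k = 0 for k > q),
using gamma(-m) = gamma(m).
psi-weights needed (psi_j = theta_j + sum_i phi_i psi_{j-i}):
  psi_1 = theta_1 + phi_1 = -0.436 + (-0.005) = -0.441
Right-hand sides:
  c_0 = sigma^2 (1 + theta_1 psi_1) = 1 * (1 + (-0.436)(-0.441)) = 1 * 1.192276 = 1.192276
  c_1 = sigma^2 theta_1 = 1 * (-0.436) = -0.436
  c_2 = 0
Equations for k = 0, 1, 2 (AR order 2, c_2 = 0):
  (E0) gamma(0) = phi_1 gamma(1) + phi_2 gamma(2) + c_0
  (E1) gamma(1) = phi_1 gamma(0) + phi_2 gamma(1) + c_1
  (E2) gamma(2) = phi_1 gamma(1) + phi_2 gamma(0)
From (E1): gamma(1) = A gamma(0) + B with
  A = phi_1 / (1 - phi_2) = -0.005 / 0.205 = -0.02439,   B = c_1 / (1 - phi_2) = -0.436 / 0.205 = -2.126829.
Insert (E2) into (E0): gamma(0) (1 - phi_2^2) = phi_1 (1 + phi_2) gamma(1) + c_0.
  phi_1 (1 + phi_2) = (-0.005)(1.795) = -0.008975,   1 - phi_2^2 = 0.367975.
Replace gamma(1) by A gamma(0) + B and collect gamma(0):
  gamma(0) [0.367975 - (-0.008975)(-0.02439)] = (-0.008975)(-2.126829) + 1.192276
  gamma(0) * 0.367756 = 1.211364
  gamma(0) = 1.211364 / 0.367756 = 3.293934.
Therefore gamma(0) = 3.2939 (to 4 decimal places).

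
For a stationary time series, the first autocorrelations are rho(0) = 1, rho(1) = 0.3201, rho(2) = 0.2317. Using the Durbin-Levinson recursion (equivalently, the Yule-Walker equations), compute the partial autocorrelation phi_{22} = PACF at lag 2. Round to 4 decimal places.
\phi_{22} = 0.1440

The PACF at lag k is phi_{kk}, the last component of the solution
to the Yule-Walker system G_k phi = r_k where
  (G_k)_{ij} = rho(|i - j|), (r_k)_i = rho(i), i,j = 1..k.
Equivalently, Durbin-Levinson gives phi_{kk} iteratively:
  phi_{11} = rho(1)
  phi_{kk} = [rho(k) - sum_{j=1..k-1} phi_{k-1,j} rho(k-j)]
            / [1 - sum_{j=1..k-1} phi_{k-1,j} rho(j)],
  phi_{k,j} = phi_{k-1,j} - phi_{kk} phi_{k-1,k-j},  j = 1..k-1.
Step k = 1:
  phi_11 = rho(1) = 0.3201.
Step k = 2:
  phi_22 = [rho(2) - phi_11 rho(1)] / [1 - phi_11 rho(1)] = [0.2317 - (0.3201)(0.3201)] / [1 - (0.3201)(0.3201)]
         = 0.12923599 / 0.89753599 = 0.144.
Therefore phi_{22} = 0.1440.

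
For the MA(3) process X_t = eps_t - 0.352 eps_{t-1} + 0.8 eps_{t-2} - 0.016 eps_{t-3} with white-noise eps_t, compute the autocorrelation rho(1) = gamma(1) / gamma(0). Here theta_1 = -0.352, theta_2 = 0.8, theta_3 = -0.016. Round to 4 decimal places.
\rho(1) = -0.3664

For an MA(q) process with theta_0 = 1, the autocovariance is
  gamma(k) = sigma^2 * sum_{i=0..q-k} theta_i * theta_{i+k},
and rho(k) = gamma(k) / gamma(0). Sigma^2 cancels.
  numerator   = (1)*(-0.352) + (-0.352)*(0.8) + (0.8)*(-0.016) = -0.6464.
  denominator = (1)^2 + (-0.352)^2 + (0.8)^2 + (-0.016)^2 = 1.76416.
  rho(1) = -0.6464 / 1.76416 = -0.3664.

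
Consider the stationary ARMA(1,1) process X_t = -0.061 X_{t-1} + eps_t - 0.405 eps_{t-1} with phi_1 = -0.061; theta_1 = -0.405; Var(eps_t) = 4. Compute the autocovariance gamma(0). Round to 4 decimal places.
\gamma(0) = 4.8719

Multiply the model equation by X_{t-k} and take expectations. With theta_0 = psi_0 = 1 and psi_j the MA(infinity) weights, this gives
  gamma(k) - sum_i phi_i gamma(k-i) = c_k,
  c_k = sigma^2 * sum_{j=k..q} theta_j psi_{j-k}   (c_k = 0 for k > q),
using gamma(-m) = gamma(m).
psi-weights needed (psi_j = theta_j + sum_i phi_i psi_{j-i}):
  psi_1 = theta_1 + phi_1 = -0.405 + (-0.061) = -0.466
Right-hand sides:
  c_0 = sigma^2 (1 + theta_1 psi_1) = 4 * (1 + (-0.405)(-0.466)) = 4 * 1.18873 = 4.75492
  c_1 = sigma^2 theta_1 = 4 * (-0.405) = -1.62
  c_2 = 0
Equations for k = 0 and k = 1 (AR order 1):
  gamma(0) = phi_1 gamma(1) + c_0
  gamma(1) = phi_1 gamma(0) + c_1
Substituting the second into the first: gamma(0) (1 - phi_1^2) = c_0 + phi_1 c_1, so
  gamma(0) = (c_0 + phi_1 c_1) / (1 - phi_1^2) = (4.75492 + (-0.061)(-1.62)) / (1 - (-0.061)^2) = 4.85374 / 0.996279 = 4.871868.
Therefore gamma(0) = 4.8719 (to 4 decimal places).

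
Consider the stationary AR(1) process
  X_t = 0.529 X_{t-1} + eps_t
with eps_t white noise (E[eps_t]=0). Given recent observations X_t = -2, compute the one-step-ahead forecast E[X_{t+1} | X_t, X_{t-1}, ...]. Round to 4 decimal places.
E[X_{t+1} \mid \mathcal F_t] = -1.0580

For an AR(p) model X_t = c + sum_i phi_i X_{t-i} + eps_t, the
one-step-ahead conditional mean is
  E[X_{t+1} | X_t, ...] = c + sum_i phi_i X_{t+1-i}.
Substitute known values:
  E[X_{t+1} | ...] = (0.529) * (-2)
                   = -1.0580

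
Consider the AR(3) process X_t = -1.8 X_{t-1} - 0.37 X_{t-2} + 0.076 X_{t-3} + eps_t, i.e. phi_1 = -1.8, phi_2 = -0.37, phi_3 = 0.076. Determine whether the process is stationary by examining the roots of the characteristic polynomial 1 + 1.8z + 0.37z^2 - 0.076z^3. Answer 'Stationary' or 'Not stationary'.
\text{Not stationary}

The AR(p) characteristic polynomial is P(z) = 1 + 1.8z + 0.37z^2 - 0.076z^3.
Stationarity requires all roots to lie outside the unit circle, i.e. |z| > 1 for every root.
Degree 3: look for a simple real root z0 first, then factor out (1 - z/z0) and solve the remaining quadratic.
Testing z0 = -2.5: P(-2.5) = 1 + (1.8)(-2.5) + (0.37)(-2.5)^2 + (-0.076)(-2.5)^3
  = 1 + (-4.5) + (2.3125) + (1.1875) = 0.  So z_0 = -2.5 is a root, |z_0| = 2.5.
Divide out the factor (1 + 0.4 z) = (1 - z/z0) (since 1/z0 = -0.4):
  P(z) = (1 + 0.4 z)(1 + (1.4) z + (-0.19) z^2)
  [check: z-coef 1.4 - (-0.4) = 1.8; z^2-coef -0.19 - (-0.4)(1.4) = 0.37; z^3-coef -(-0.4)(-0.19) = -0.076.]
Remaining roots from the quadratic factor 1 + (1.4) z + (-0.19) z^2:
  Set 1 + (1.4) z + (-0.19) z^2 = 0, i.e. a z^2 + b z + c = 0 with a = -0.19, b = 1.4, c = 1.
  Discriminant D = b^2 - 4ac = (1.4)^2 - 4*(-0.19)*1 = 1.96 - (-0.76) = 2.72.
  D >= 0, so the roots are real: z = (-b +/- sqrt(D)) / (2a) = (-1.4 +/- 1.649242) / (-0.38).
    z_1 = (-1.4 + 1.649242) / (-0.38) = -0.6559,   |z_1| = 0.6559.
    z_2 = (-1.4 - 1.649242) / (-0.38) = 8.0243,   |z_2| = 8.0243.
Moduli of all roots: 2.5000, 0.6559, 8.0243.
All moduli strictly greater than 1? No.
Verdict: Not stationary.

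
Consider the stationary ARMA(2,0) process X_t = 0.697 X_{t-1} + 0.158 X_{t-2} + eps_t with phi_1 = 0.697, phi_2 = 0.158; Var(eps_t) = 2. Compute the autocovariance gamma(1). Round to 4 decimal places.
\gamma(1) = 5.3945

Multiply the model equation by X_{t-k} and take expectations. With theta_0 = psi_0 = 1 and psi_j the MA(infinity) weights, this gives
  gamma(k) - sum_i phi_i gamma(k-i) = c_k,
  c_k = sigma^2 * sum_{j=k..q} theta_j psi_{j-k}   (c_k = 0 for k > q),
using gamma(-m) = gamma(m).
Pure AR (q = 0): c_0 = sigma^2 = 2, c_k = 0 for k >= 1.
Equations for k = 0, 1, 2 (AR order 2, c_2 = 0):
  (E0) gamma(0) = phi_1 gamma(1) + phi_2 gamma(2) + c_0
  (E1) gamma(1) = phi_1 gamma(0) + phi_2 gamma(1) + c_1
  (E2) gamma(2) = phi_1 gamma(1) + phi_2 gamma(0)
From (E1): gamma(1) = A gamma(0) + B with
  A = phi_1 / (1 - phi_2) = 0.697 / 0.842 = 0.827791,   B = c_1 / (1 - phi_2) = 0 / 0.842 = 0.
Insert (E2) into (E0): gamma(0) (1 - phi_2^2) = phi_1 (1 + phi_2) gamma(1) + c_0.
  phi_1 (1 + phi_2) = (0.697)(1.158) = 0.807126,   1 - phi_2^2 = 0.975036.
Replace gamma(1) by A gamma(0) + B and collect gamma(0):
  gamma(0) [0.975036 - (0.807126)(0.827791)] = c_0 = 2
  gamma(0) * 0.306904 = 2
  gamma(0) = 2 / 0.306904 = 6.516688.
  gamma(1) = A gamma(0) = (0.827791)(6.516688) = 5.394455.
Therefore gamma(1) = 5.3945 (to 4 decimal places).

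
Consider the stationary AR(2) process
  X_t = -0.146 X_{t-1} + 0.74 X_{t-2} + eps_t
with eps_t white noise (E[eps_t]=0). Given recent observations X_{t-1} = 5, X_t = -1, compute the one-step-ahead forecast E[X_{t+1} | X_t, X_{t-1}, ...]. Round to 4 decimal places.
E[X_{t+1} \mid \mathcal F_t] = 3.8460

For an AR(p) model X_t = c + sum_i phi_i X_{t-i} + eps_t, the
one-step-ahead conditional mean is
  E[X_{t+1} | X_t, ...] = c + sum_i phi_i X_{t+1-i}.
Substitute known values:
  E[X_{t+1} | ...] = (-0.146) * (-1) + (0.74) * (5)
                   = 3.8460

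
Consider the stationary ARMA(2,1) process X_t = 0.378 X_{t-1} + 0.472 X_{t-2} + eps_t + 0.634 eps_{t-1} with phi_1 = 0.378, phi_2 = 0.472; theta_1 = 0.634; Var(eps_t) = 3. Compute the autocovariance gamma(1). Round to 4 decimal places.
\gamma(1) = 16.6955

Multiply the model equation by X_{t-k} and take expectations. With theta_0 = psi_0 = 1 and psi_j the MA(infinity) weights, this gives
  gamma(k) - sum_i phi_i gamma(k-i) = c_k,
  c_k = sigma^2 * sum_{j=k..q} theta_j psi_{j-k}   (c_k = 0 for k > q),
using gamma(-m) = gamma(m).
psi-weights needed (psi_j = theta_j + sum_i phi_i psi_{j-i}):
  psi_1 = theta_1 + phi_1 = 0.634 + (0.378) = 1.012
Right-hand sides:
  c_0 = sigma^2 (1 + theta_1 psi_1) = 3 * (1 + (0.634)(1.012)) = 3 * 1.641608 = 4.924824
  c_1 = sigma^2 theta_1 = 3 * (0.634) = 1.902
  c_2 = 0
Equations for k = 0, 1, 2 (AR order 2, c_2 = 0):
  (E0) gamma(0) = phi_1 gamma(1) + phi_2 gamma(2) + c_0
  (E1) gamma(1) = phi_1 gamma(0) + phi_2 gamma(1) + c_1
  (E2) gamma(2) = phi_1 gamma(1) + phi_2 gamma(0)
From (E1): gamma(1) = A gamma(0) + B with
  A = phi_1 / (1 - phi_2) = 0.378 / 0.528 = 0.715909,   B = c_1 / (1 - phi_2) = 1.902 / 0.528 = 3.602273.
Insert (E2) into (E0): gamma(0) (1 - phi_2^2) = phi_1 (1 + phi_2) gamma(1) + c_0.
  phi_1 (1 + phi_2) = (0.378)(1.472) = 0.556416,   1 - phi_2^2 = 0.777216.
Replace gamma(1) by A gamma(0) + B and collect gamma(0):
  gamma(0) [0.777216 - (0.556416)(0.715909)] = (0.556416)(3.602273) + 4.924824
  gamma(0) * 0.378873 = 6.929186
  gamma(0) = 6.929186 / 0.378873 = 18.288955.
  gamma(1) = A gamma(0) + B = (0.715909)(18.288955) + (3.602273) = 16.695502.
Therefore gamma(1) = 16.6955 (to 4 decimal places).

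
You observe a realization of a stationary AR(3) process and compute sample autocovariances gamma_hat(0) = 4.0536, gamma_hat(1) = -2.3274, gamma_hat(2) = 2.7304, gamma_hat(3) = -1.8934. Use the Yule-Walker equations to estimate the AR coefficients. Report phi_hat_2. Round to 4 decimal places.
\hat\phi_{2} = 0.5220

The Yule-Walker equations for an AR(p) process read, in matrix form,
  Gamma_p phi = r_p,   with   (Gamma_p)_{ij} = gamma(|i - j|),
                       (r_p)_i = gamma(i),   i,j = 1..p.
Substitute the sample gammas (Toeplitz matrix and right-hand side of size 3):
  Gamma_p = [[4.0536, -2.3274, 2.7304], [-2.3274, 4.0536, -2.3274], [2.7304, -2.3274, 4.0536]]
  r_p     = [-2.3274, 2.7304, -1.8934]
Written out (R1..R3):
  (R1) 4.0536 phi_1 - 2.3274 phi_2 + 2.7304 phi_3 = -2.3274
  (R2) -2.3274 phi_1 + 4.0536 phi_2 - 2.3274 phi_3 = 2.7304
  (R3) 2.7304 phi_1 - 2.3274 phi_2 + 4.0536 phi_3 = -1.8934
Gaussian elimination:
  R2 <- R2 - (-2.3274/4.0536) R1 = R2 - (-0.574156) R1:  2.717309 phi_2 - 0.759724 phi_3 = 1.394109
  R3 <- R3 - (2.7304/4.0536) R1 = R3 - (0.673574) R1:  -0.759724 phi_2 + 2.214473 phi_3 = -0.325724
  R3 <- R3 - (-0.759724/2.717309) R2 = R3 - (-0.279587) R2:  2.002065 phi_3 = 0.064051
Back-substitution:
  phi_hat_3 = 0.064051 / 2.002065 = 0.031992
  phi_hat_2 = (1.394109 - (-0.759724)(0.031992)) / 2.717309 = 0.521992
  phi_hat_1 = (-2.3274 - (-2.3274)(0.521992) - (2.7304)(0.031992)) / 4.0536 = -0.296
So phi_hat = [-0.2960, 0.5220, 0.0320].
Therefore phi_hat_2 = 0.5220.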